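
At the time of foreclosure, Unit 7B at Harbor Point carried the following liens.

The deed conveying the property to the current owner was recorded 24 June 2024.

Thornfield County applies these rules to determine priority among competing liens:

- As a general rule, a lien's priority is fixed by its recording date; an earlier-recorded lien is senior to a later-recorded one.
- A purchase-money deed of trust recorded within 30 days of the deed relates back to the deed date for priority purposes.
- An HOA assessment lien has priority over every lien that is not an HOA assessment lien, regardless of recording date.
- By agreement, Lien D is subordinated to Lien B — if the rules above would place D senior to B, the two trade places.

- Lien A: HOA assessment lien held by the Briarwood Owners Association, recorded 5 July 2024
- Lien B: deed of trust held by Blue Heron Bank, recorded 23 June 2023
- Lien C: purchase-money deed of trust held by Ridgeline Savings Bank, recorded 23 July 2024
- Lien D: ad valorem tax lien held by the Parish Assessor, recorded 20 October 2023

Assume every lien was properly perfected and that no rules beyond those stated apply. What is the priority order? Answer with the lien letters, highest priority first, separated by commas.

A, B, D, C

Adjusting effective dates: C was recorded within the 30-day window, so its effective date is the deed date 24 June 2024.
A, as an HOA assessment lien, has superpriority and ranks first.
Among the remaining liens, by effective date: B (23 June 2023), D (20 October 2023), C (24 June 2024).
D is already junior to B, so the subordination agreement changes nothing.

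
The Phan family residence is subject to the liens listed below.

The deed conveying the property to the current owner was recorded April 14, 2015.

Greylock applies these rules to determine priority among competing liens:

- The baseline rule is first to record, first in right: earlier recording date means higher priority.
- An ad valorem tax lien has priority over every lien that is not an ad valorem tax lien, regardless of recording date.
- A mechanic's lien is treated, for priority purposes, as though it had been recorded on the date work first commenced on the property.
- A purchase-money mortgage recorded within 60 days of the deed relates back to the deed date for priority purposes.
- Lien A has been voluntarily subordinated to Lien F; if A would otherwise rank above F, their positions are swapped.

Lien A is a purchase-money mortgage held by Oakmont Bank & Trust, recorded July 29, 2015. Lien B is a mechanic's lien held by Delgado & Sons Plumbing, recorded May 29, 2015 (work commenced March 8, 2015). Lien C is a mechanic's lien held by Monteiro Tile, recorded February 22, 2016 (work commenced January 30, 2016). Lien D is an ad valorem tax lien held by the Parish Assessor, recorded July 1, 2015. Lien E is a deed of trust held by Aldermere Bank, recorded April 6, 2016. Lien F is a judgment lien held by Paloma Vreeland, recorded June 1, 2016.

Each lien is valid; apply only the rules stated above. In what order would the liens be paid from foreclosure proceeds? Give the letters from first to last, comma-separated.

Adjusting effective dates: A missed the 60-day window (106 days after the deed), so its recording date stands; B relates back to March 8, 2015 (work commenced); C's effective date is January 30, 2016, when work began.
As an ad valorem tax lien, D is senior to every other lien.
Ordering the rest by effective date: B (March 8, 2015), A (July 29, 2015), C (January 30, 2016), E (April 6, 2016), F (June 1, 2016).
A is senior to F before the subordination, so the two trade places.

D, B, F, C, E, A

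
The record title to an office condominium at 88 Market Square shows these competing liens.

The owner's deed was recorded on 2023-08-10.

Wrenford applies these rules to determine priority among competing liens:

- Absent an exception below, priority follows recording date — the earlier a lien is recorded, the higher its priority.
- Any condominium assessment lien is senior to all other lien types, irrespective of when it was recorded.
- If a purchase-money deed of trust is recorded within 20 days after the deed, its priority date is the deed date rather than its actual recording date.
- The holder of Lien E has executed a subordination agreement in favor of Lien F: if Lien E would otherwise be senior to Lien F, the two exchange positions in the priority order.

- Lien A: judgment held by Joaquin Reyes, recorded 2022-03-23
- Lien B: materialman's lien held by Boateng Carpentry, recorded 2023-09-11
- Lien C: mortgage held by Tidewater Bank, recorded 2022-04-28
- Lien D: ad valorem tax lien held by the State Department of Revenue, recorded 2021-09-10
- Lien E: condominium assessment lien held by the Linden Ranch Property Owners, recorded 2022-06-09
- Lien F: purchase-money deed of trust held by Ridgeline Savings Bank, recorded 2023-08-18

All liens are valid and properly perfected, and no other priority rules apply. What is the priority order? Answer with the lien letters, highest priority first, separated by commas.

F, D, A, C, E, B

Adjusting effective dates: F's effective date is the deed date, 2023-08-10.
E is a condominium assessment lien, so it outranks all other liens regardless of date.
Ordering the rest by effective date: D (2021-09-10), A (2022-03-23), C (2022-04-28), F (2023-08-10), B (2023-09-11).
Because E would otherwise rank above F, the subordination swaps them.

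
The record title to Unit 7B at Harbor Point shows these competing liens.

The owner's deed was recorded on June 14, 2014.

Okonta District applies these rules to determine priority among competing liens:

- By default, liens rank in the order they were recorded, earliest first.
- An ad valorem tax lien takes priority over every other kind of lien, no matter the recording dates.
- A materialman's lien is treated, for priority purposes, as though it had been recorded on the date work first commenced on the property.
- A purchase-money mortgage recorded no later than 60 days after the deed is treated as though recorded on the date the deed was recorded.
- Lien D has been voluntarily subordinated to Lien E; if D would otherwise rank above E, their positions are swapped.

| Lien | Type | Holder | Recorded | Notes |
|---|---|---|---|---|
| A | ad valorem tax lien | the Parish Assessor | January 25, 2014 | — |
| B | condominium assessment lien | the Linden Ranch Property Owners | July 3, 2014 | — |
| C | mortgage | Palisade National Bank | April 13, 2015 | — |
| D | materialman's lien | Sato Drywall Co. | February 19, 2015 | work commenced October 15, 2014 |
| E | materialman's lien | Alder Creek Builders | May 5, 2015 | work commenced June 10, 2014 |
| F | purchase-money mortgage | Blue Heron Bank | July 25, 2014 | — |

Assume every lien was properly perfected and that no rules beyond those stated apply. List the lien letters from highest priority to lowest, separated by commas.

Adjusting effective dates: D relates back to October 15, 2014 (work commenced); E's effective date is June 10, 2014, when work began; F's effective date is the deed date, June 14, 2014.
A, as an ad valorem tax lien, has superpriority and ranks first.
Remaining liens by effective date: E (June 10, 2014), F (June 14, 2014), B (July 3, 2014), D (October 15, 2014), C (April 13, 2015).
Since D is not senior to E, the subordination leaves the order unchanged.

A, E, F, B, D, C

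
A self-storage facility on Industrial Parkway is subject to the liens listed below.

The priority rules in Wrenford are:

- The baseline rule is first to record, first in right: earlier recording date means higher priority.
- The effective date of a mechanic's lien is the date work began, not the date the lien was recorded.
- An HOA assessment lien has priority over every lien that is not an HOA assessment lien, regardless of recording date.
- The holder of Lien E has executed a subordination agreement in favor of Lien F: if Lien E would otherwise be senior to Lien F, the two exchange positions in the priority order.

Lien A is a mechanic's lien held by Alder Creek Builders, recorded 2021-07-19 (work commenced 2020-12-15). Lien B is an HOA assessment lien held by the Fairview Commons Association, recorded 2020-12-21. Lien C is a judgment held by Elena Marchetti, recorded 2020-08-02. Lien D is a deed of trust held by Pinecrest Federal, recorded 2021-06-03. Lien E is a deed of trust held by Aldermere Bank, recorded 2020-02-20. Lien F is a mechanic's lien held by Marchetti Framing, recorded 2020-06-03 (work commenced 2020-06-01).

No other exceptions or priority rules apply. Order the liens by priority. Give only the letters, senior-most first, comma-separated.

B, F, E, C, A, D

Effective dates: A's effective date is 2020-12-15, when work began; F is treated as recorded 2020-06-01, the work-commencement date.
B is an HOA assessment lien, so it outranks all other liens regardless of date.
Among the remaining liens, by effective date: E (2020-02-20), F (2020-06-01), C (2020-08-02), A (2020-12-15), D (2021-06-03).
E would otherwise be senior to F, so under the subordination agreement E and F exchange positions.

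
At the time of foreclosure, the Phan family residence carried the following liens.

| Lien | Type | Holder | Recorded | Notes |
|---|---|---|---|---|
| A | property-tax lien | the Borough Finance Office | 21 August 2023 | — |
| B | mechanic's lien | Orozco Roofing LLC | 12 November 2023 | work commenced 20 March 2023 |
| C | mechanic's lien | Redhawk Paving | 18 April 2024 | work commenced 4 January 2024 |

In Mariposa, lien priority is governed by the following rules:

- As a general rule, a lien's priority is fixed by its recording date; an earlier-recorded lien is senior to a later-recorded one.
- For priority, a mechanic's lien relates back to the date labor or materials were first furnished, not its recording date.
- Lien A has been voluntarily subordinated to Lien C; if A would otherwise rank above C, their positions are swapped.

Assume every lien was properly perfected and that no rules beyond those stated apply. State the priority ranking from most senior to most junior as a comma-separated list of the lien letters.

B, C, A

Adjusting effective dates: B is treated as recorded 20 March 2023, the work-commencement date; C is treated as recorded 4 January 2024, the work-commencement date.
By effective date, earliest first: B (20 March 2023), A (21 August 2023), C (4 January 2024).
A is senior to C before the subordination, so the two trade places.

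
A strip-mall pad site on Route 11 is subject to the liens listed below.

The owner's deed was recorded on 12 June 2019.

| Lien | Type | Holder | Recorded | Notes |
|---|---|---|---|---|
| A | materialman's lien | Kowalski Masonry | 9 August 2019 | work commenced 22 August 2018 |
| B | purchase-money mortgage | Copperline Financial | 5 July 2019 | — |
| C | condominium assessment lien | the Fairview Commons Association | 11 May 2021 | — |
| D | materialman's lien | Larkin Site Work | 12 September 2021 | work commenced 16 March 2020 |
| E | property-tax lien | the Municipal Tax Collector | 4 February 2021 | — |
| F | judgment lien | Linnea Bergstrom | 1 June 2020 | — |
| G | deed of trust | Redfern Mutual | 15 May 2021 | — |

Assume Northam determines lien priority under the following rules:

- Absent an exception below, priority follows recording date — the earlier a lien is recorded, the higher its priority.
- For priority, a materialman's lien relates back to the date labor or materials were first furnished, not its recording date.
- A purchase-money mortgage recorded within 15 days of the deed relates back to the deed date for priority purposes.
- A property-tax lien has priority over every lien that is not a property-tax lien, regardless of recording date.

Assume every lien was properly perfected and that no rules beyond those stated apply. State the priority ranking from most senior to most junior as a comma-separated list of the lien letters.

First, effective dates: A relates back to 22 August 2018 (work commenced); B was recorded 23 days after the deed — beyond 15 days — so no relation-back applies; D relates back to 16 March 2020 (work commenced).
E is a property-tax lien, so it outranks all other liens regardless of date.
Ordering the rest by effective date: A (22 August 2018), B (5 July 2019), D (16 March 2020), F (1 June 2020), C (11 May 2021), G (15 May 2021).

E, A, B, D, F, C, G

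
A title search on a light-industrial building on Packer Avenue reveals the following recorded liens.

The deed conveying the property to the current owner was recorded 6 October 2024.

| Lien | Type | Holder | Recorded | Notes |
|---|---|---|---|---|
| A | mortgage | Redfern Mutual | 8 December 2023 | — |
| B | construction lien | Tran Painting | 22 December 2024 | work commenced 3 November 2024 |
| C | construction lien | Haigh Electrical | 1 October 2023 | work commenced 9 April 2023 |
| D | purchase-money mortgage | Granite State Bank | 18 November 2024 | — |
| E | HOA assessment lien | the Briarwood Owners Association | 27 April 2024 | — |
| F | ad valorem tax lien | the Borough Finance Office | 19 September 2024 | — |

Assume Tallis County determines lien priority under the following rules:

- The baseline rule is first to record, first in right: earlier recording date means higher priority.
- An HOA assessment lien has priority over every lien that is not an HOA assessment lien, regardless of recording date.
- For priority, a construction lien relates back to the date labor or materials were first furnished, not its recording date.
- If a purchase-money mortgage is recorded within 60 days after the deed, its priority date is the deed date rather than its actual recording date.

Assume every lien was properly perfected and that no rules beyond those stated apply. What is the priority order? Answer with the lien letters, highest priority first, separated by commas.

Effective dates: B's effective date is 3 November 2024, when work began; C relates back to 9 April 2023 (work commenced); D was recorded within the 60-day window, so its effective date is the deed date 6 October 2024.
E is an HOA assessment lien, so it outranks all other liens regardless of date.
The other liens, earliest effective date first: C (9 April 2023), A (8 December 2023), F (19 September 2024), D (6 October 2024), B (3 November 2024).

E, C, A, F, D, B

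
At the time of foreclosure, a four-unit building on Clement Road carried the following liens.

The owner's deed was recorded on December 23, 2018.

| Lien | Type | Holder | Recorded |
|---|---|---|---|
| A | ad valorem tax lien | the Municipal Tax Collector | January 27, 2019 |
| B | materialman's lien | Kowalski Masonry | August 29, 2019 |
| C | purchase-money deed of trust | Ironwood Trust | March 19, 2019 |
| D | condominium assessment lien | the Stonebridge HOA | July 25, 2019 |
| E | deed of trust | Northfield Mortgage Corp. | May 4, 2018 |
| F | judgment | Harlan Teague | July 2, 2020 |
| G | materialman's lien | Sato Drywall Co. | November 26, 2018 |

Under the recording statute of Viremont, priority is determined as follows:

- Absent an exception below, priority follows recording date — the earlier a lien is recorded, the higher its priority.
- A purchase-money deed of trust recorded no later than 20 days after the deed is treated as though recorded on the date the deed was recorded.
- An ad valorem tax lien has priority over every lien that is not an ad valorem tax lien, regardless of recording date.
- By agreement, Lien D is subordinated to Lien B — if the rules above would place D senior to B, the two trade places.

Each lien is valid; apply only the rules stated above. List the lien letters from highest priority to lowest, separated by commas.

A, E, G, C, B, D, F

Effective dates: C missed the 20-day window (86 days after the deed), so its recording date stands.
A is an ad valorem tax lien and takes priority over every other lien.
Among the remaining liens, by effective date: E (May 4, 2018), G (November 26, 2018), C (March 19, 2019), D (July 25, 2019), B (August 29, 2019), F (July 2, 2020).
Because D would otherwise rank above B, the subordination swaps them.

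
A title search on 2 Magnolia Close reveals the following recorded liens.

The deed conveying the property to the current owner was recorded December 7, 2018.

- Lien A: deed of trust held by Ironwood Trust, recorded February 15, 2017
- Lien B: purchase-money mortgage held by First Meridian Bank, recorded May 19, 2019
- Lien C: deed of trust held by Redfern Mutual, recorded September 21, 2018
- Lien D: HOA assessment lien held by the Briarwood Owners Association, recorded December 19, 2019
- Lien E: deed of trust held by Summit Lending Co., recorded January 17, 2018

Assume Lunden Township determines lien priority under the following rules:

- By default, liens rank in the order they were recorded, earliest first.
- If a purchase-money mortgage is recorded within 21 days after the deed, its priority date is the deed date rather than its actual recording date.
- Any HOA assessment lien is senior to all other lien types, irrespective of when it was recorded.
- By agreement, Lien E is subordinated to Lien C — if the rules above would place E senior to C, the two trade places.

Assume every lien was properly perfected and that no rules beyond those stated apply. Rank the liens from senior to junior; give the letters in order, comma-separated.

Effective dates: B was recorded 163 days after the deed — beyond 21 days — so no relation-back applies.
D, as an HOA assessment lien, has superpriority and ranks first.
Remaining liens by effective date: A (February 15, 2017), E (January 17, 2018), C (September 21, 2018), B (May 19, 2019).
E is senior to C before the subordination, so the two trade places.

D, A, C, E, B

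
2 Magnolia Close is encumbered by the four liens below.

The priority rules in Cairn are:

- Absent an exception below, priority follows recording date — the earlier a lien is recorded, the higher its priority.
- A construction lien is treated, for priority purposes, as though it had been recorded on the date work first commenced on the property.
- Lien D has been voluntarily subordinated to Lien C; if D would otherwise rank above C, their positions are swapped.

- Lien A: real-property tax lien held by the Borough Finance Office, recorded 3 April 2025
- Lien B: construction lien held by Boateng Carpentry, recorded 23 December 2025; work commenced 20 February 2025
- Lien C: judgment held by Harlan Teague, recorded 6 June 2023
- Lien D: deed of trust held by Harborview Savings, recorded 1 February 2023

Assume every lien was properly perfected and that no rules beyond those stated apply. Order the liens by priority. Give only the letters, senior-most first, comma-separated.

First, effective dates: B relates back to 20 February 2025 (work commenced).
By effective date: D (1 February 2023), C (6 June 2023), B (20 February 2025), A (3 April 2025).
D would otherwise be senior to C, so under the subordination agreement D and C exchange positions.

C, D, B, A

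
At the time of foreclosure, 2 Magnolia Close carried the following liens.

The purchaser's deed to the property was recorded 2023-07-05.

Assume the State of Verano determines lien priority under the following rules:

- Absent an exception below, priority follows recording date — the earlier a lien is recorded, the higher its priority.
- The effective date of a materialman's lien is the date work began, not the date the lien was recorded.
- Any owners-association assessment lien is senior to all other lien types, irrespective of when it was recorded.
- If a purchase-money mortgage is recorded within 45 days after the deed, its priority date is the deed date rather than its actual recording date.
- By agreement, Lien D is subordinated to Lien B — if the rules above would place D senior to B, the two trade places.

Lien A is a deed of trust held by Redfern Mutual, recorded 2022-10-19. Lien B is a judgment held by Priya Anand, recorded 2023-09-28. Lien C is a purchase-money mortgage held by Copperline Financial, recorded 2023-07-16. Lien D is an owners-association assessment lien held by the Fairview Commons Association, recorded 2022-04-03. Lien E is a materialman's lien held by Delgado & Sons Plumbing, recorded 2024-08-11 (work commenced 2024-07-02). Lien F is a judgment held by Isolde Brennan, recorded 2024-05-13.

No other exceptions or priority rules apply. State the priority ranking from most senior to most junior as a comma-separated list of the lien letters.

Effective dates after the stated exceptions: C's effective date is the deed date, 2023-07-05; E is treated as recorded 2024-07-02, the work-commencement date.
D, as an owners-association assessment lien, has superpriority and ranks first.
Remaining liens by effective date: A (2022-10-19), C (2023-07-05), B (2023-09-28), F (2024-05-13), E (2024-07-02).
Because D would otherwise rank above B, the subordination swaps them.

B, A, C, D, F, E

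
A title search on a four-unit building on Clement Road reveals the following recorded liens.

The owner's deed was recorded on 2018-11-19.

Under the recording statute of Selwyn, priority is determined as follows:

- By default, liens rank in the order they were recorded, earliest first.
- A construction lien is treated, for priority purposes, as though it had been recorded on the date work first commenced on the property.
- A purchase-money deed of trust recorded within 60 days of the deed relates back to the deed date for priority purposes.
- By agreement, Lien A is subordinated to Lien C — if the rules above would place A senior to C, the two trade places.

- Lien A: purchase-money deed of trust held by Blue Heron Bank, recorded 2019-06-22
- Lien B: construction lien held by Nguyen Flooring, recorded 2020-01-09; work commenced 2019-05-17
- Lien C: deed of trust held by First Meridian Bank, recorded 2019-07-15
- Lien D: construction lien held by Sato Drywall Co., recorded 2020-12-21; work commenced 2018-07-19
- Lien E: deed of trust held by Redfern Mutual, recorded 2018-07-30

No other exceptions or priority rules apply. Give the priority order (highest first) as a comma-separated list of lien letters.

D, E, B, C, A

Effective dates: A was recorded 215 days after the deed, outside the 60-day window, so it keeps its recording date; B is treated as recorded 2019-05-17, the work-commencement date; D is treated as recorded 2018-07-19, the work-commencement date.
By effective date: D (2018-07-19), E (2018-07-30), B (2019-05-17), A (2019-06-22), C (2019-07-15).
The subordination applies — A was senior to C — so A and C swap.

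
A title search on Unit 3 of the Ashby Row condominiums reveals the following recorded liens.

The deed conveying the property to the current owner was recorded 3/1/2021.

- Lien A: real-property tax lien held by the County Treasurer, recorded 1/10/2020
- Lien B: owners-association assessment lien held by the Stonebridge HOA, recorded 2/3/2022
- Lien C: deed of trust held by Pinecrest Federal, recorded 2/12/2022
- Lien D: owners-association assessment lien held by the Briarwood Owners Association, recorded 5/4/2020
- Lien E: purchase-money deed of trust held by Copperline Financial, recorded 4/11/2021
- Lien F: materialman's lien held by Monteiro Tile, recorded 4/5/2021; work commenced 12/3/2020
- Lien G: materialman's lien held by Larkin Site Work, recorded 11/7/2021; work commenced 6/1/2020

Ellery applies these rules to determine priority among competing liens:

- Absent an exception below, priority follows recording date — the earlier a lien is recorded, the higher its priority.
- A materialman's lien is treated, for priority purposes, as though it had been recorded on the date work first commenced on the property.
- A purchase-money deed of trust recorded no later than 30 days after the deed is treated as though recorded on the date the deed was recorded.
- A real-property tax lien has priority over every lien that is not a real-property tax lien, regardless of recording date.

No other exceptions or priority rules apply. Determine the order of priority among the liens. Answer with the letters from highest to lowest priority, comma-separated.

Adjusting effective dates: E was recorded 41 days after the deed — beyond 30 days — so no relation-back applies; F's effective date is 12/3/2020, when work began; G's effective date is 6/1/2020, when work began.
A, as a real-property tax lien, has superpriority and ranks first.
Among the remaining liens, by effective date: D (5/4/2020), G (6/1/2020), F (12/3/2020), E (4/11/2021), B (2/3/2022), C (2/12/2022).

A, D, G, F, E, B, C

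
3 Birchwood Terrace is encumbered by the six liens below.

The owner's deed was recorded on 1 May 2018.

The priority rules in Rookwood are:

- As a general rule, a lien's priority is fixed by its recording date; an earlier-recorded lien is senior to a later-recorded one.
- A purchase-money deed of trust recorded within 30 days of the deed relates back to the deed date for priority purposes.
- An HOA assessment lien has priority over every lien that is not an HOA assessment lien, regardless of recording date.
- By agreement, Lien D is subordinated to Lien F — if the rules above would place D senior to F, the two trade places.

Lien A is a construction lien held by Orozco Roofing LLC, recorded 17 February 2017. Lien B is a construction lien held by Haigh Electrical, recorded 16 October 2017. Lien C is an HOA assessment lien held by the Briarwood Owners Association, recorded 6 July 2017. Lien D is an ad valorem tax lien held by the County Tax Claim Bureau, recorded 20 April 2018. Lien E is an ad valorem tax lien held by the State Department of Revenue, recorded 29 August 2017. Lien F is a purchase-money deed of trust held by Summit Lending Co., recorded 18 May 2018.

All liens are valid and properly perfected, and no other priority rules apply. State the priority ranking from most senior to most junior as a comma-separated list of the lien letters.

Effective dates: F was recorded within the 30-day window, so its effective date is the deed date 1 May 2018.
C is an HOA assessment lien, so it outranks all other liens regardless of date.
The other liens, earliest effective date first: A (17 February 2017), E (29 August 2017), B (16 October 2017), D (20 April 2018), F (1 May 2018).
Because D would otherwise rank above F, the subordination swaps them.

C, A, E, B, F, D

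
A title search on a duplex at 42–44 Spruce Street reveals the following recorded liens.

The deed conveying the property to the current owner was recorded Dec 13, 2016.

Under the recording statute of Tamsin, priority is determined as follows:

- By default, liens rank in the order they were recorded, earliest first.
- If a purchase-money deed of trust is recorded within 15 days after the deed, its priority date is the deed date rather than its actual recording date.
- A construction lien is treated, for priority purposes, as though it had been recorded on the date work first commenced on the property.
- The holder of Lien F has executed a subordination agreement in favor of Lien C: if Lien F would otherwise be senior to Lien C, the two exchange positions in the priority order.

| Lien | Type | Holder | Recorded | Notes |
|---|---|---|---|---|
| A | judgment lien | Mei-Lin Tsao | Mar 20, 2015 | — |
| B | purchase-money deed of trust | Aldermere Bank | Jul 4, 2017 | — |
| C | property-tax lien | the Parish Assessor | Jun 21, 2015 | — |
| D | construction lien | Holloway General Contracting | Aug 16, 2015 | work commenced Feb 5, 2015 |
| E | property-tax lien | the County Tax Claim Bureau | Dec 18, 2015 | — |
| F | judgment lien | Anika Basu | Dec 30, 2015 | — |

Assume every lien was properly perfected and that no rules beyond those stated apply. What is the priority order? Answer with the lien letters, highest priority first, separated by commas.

D, A, C, E, F, B

Effective dates after the stated exceptions: B was recorded 203 days after the deed — beyond 15 days — so no relation-back applies; D is treated as recorded Feb 5, 2015, the work-commencement date.
Ordering by effective date: D (Feb 5, 2015), A (Mar 20, 2015), C (Jun 21, 2015), E (Dec 18, 2015), F (Dec 30, 2015), B (Jul 4, 2017).
F already ranks below C; the subordination has no effect.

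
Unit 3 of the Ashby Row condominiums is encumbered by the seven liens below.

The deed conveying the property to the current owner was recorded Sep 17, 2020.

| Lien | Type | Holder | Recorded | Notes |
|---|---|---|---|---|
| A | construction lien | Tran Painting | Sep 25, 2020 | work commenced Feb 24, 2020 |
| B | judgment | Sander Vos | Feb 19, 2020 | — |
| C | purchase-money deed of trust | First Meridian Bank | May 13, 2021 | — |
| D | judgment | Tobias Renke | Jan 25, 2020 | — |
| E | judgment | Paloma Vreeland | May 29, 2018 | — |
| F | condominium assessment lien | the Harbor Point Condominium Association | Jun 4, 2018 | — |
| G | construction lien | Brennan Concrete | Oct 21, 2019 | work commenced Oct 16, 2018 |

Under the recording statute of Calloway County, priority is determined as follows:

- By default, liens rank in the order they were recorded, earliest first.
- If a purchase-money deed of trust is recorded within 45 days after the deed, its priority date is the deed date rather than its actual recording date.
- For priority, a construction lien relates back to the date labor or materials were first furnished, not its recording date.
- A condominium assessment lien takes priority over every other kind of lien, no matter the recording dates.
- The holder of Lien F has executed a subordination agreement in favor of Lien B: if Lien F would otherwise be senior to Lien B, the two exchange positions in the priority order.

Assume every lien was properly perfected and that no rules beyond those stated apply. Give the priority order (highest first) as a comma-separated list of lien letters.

B, E, G, D, F, A, C

Effective dates after the stated exceptions: A's effective date is Feb 24, 2020, when work began; C missed the 45-day window (238 days after the deed), so its recording date stands; G's effective date is Oct 16, 2018, when work began.
F is a condominium assessment lien and takes priority over every other lien.
Remaining liens by effective date: E (May 29, 2018), G (Oct 16, 2018), D (Jan 25, 2020), B (Feb 19, 2020), A (Feb 24, 2020), C (May 13, 2021).
Because F would otherwise rank above B, the subordination swaps them.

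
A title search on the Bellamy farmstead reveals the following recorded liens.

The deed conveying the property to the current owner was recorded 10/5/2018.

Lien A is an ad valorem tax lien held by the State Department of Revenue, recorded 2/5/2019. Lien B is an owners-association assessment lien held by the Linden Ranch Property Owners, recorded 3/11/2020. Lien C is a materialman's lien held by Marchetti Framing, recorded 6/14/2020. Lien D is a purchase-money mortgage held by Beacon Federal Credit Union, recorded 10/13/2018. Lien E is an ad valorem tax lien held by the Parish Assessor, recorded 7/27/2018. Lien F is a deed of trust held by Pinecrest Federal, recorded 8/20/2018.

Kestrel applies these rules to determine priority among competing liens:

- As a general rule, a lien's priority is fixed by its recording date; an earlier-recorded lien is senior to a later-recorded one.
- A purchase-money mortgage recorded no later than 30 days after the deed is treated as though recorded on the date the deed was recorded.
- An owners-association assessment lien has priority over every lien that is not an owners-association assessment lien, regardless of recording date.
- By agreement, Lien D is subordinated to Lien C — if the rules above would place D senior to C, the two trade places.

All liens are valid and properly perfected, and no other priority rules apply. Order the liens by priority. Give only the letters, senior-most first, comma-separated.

Effective dates: D relates back to the deed date 10/5/2018.
B, as an owners-association assessment lien, has superpriority and ranks first.
Among the remaining liens, by effective date: E (7/27/2018), F (8/20/2018), D (10/5/2018), A (2/5/2019), C (6/14/2020).
Because D would otherwise rank above C, the subordination swaps them.

B, E, F, C, A, D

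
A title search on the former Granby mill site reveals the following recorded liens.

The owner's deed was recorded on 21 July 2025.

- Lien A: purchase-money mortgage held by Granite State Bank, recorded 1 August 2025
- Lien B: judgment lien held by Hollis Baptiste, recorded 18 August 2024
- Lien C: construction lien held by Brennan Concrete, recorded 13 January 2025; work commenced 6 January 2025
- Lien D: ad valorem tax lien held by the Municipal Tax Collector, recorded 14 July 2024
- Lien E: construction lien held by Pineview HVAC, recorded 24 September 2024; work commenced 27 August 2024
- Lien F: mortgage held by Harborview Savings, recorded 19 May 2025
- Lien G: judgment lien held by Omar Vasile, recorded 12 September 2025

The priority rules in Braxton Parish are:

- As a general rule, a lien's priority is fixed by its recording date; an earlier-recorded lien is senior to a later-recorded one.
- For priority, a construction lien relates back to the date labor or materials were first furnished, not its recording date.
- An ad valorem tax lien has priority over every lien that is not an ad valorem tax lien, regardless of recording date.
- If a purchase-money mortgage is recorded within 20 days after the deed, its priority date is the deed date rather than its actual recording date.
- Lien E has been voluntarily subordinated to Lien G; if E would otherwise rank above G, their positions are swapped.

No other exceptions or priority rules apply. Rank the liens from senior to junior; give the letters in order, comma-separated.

D, B, G, C, F, A, E

Effective dates after the stated exceptions: A's effective date is the deed date, 21 July 2025; C is treated as recorded 6 January 2025, the work-commencement date; E is treated as recorded 27 August 2024, the work-commencement date.
D is an ad valorem tax lien and takes priority over every other lien.
Among the remaining liens, by effective date: B (18 August 2024), E (27 August 2024), C (6 January 2025), F (19 May 2025), A (21 July 2025), G (12 September 2025).
Because E would otherwise rank above G, the subordination swaps them.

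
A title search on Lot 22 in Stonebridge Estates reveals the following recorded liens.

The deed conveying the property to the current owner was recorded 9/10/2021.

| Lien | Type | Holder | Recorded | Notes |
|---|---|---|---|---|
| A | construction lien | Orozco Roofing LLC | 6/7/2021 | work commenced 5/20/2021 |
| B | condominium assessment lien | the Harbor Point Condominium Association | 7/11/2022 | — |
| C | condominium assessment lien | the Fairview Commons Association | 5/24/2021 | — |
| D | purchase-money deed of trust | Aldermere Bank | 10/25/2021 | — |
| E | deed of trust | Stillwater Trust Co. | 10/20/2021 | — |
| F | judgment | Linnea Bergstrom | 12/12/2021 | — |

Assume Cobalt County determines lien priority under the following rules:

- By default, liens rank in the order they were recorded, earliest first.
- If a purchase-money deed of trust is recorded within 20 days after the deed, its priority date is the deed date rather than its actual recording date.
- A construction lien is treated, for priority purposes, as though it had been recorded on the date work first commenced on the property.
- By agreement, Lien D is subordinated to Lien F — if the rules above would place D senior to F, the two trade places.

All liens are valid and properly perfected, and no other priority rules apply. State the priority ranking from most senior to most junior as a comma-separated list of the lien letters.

Adjusting effective dates: A relates back to 5/20/2021 (work commenced); D was recorded 45 days after the deed, outside the 20-day window, so it keeps its recording date.
By effective date: A (5/20/2021), C (5/24/2021), E (10/20/2021), D (10/25/2021), F (12/12/2021), B (7/11/2022).
D is senior to F before the subordination, so the two trade places.

A, C, E, F, D, B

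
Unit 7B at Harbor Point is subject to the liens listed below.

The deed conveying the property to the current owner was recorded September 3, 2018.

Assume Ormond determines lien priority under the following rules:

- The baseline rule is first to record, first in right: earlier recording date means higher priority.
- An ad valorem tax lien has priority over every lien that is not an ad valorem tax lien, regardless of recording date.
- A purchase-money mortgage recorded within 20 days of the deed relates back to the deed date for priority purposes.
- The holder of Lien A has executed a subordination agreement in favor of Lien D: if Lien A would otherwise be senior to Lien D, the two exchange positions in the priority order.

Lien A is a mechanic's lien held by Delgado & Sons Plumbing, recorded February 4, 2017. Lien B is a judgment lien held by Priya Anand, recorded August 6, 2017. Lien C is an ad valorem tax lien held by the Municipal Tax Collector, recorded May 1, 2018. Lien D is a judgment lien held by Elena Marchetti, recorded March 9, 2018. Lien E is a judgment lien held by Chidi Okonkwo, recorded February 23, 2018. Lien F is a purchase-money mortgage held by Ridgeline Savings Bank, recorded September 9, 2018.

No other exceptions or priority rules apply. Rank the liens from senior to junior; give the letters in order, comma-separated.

C, D, B, E, A, F

First, effective dates: F was recorded within the 20-day window, so its effective date is the deed date September 3, 2018.
As an ad valorem tax lien, C is senior to every other lien.
The other liens, earliest effective date first: A (February 4, 2017), B (August 6, 2017), E (February 23, 2018), D (March 9, 2018), F (September 3, 2018).
A would otherwise be senior to D, so under the subordination agreement A and D exchange positions.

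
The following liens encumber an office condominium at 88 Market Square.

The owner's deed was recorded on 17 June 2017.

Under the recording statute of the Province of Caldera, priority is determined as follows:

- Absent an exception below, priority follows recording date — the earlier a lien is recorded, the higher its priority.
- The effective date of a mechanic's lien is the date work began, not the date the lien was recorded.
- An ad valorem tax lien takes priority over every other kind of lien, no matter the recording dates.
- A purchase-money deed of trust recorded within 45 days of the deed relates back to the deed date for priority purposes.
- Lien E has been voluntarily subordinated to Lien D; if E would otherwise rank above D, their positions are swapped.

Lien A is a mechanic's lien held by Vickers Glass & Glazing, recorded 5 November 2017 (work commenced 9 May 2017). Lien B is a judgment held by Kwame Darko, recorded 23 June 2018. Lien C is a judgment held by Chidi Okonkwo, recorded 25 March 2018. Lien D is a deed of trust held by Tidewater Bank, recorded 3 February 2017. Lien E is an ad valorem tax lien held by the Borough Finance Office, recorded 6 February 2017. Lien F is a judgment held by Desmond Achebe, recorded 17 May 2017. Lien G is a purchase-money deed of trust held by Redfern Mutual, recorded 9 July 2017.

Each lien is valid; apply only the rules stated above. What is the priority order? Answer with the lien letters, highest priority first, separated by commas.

Effective dates after the stated exceptions: A's effective date is 9 May 2017, when work began; G was recorded within the 45-day window, so its effective date is the deed date 17 June 2017.
E is an ad valorem tax lien and takes priority over every other lien.
Ordering the rest by effective date: D (3 February 2017), A (9 May 2017), F (17 May 2017), G (17 June 2017), C (25 March 2018), B (23 June 2018).
E is senior to D before the subordination, so the two trade places.

D, E, A, F, G, C, B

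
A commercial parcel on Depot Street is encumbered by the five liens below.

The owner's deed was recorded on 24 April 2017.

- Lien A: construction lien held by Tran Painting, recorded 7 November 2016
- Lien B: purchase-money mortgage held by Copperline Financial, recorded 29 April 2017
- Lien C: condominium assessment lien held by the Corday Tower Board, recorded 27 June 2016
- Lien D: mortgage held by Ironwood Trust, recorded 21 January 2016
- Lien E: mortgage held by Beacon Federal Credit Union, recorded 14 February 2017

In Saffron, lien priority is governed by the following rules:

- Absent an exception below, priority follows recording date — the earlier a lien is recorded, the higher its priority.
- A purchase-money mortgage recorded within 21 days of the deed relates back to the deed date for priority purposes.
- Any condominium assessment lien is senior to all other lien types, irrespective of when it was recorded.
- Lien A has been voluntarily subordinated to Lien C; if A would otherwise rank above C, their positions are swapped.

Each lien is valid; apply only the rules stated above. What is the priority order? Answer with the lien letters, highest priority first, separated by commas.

Effective dates after the stated exceptions: B relates back to the deed date 24 April 2017.
C, as a condominium assessment lien, has superpriority and ranks first.
Ordering the rest by effective date: D (21 January 2016), A (7 November 2016), E (14 February 2017), B (24 April 2017).
A already ranks below C; the subordination has no effect.

C, D, A, E, B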